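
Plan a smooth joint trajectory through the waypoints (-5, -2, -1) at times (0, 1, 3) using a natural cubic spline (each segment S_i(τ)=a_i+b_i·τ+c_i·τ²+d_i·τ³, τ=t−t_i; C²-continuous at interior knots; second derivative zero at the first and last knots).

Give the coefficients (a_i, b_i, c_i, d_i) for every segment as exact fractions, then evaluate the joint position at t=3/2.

  seg 0: a=-5 b=41/12 c=0 d=-5/12
  seg 1: a=-2 b=13/6 c=-5/4 d=5/24
S(3/2) = -77/64

Δ: Δ0=3, Δ1=1/2
row 1: diag=6, rhs=-15; c'=1/3, d'=-5/2
back: M1=-5/2
M: M0=0, M1=-5/2, M2=0
seg 0: a=-5, c=M0/2=0, d=(M1−M0)/(6·1)=-5/12, b=Δ0−h0·(2M0+M1)/6=41/12
seg 1: a=-2, c=M1/2=-5/4, d=(M2−M1)/(6·2)=5/24, b=Δ1−h1·(2M1+M2)/6=13/6
t_q=3/2 → seg 1, τ=1/2; S=-2+13/6·τ+-5/4·τ²+5/24·τ³=-77/64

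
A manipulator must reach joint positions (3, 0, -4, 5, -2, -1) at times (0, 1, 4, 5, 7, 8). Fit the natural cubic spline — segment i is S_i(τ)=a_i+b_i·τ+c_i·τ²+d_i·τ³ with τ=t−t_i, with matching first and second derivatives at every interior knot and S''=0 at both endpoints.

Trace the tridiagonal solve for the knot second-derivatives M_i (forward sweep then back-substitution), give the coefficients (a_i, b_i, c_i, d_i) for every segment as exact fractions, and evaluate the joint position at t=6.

  seg 0: a=3 b=-6463/2568 c=0 d=-1241/2568
  seg 1: a=0 b=-5093/1284 c=-1241/856 d=5977/7704
  seg 2: a=-4 b=21269/2568 c=592/107 d=-12365/2568
  seg 3: a=5 b=6295/1284 c=-7629/856 d=6049/2568
  seg 4: a=-2 b=-3185/1284 c=4469/856 d=-4469/2568
S(6) = 358/107

Δ: Δ0=-3, Δ1=-4/3, Δ2=9, Δ3=-7/2, Δ4=1
row 1: diag=8, rhs=10; c'=3/8, d'=5/4
row 2: denom=8−3·3/8=55/8; d'=(62−3·5/4)/(55/8)=466/55
row 3: denom=6−1·8/55=322/55; d'=(-75−1·466/55)/(322/55)=-4591/322
row 4: denom=6−2·55/161=856/161; d'=(27−2·-4591/322)/(856/161)=4469/428
back: M4=4469/428
back: M3=-4591/322−55/161·4469/428=-7629/428
back: M2=466/55−8/55·-7629/428=1184/107
back: M1=5/4−3/8·1184/107=-1241/428
M: M0=0, M1=-1241/428, M2=1184/107, M3=-7629/428, M4=4469/428, M5=0
seg 0: a=3, c=M0/2=0, d=(M1−M0)/(6·1)=-1241/2568, b=Δ0−h0·(2M0+M1)/6=-6463/2568
seg 1: a=0, c=M1/2=-1241/856, d=(M2−M1)/(6·3)=5977/7704, b=Δ1−h1·(2M1+M2)/6=-5093/1284
seg 2: a=-4, c=M2/2=592/107, d=(M3−M2)/(6·1)=-12365/2568, b=Δ2−h2·(2M2+M3)/6=21269/2568
seg 3: a=5, c=M3/2=-7629/856, d=(M4−M3)/(6·2)=6049/2568, b=Δ3−h3·(2M3+M4)/6=6295/1284
seg 4: a=-2, c=M4/2=4469/856, d=(M5−M4)/(6·1)=-4469/2568, b=Δ4−h4·(2M4+M5)/6=-3185/1284
t_q=6 → seg 3, τ=1; S=5+6295/1284·τ+-7629/856·τ²+6049/2568·τ³=358/107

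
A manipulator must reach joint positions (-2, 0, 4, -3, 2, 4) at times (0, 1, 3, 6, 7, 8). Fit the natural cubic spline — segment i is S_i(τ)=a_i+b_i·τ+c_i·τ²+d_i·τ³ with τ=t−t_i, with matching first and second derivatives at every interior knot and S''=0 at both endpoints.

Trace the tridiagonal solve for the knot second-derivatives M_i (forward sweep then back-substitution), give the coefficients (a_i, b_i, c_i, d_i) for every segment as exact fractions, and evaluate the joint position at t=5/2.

  seg 0: a=-2 b=1933/1140 c=0 d=347/1140
  seg 1: a=0 b=1487/570 c=347/380 d=-347/570
  seg 2: a=4 b=-119/114 c=-1041/380 d=2633/3420
  seg 3: a=-3 b=3769/1140 c=398/95 d=-569/228
  seg 4: a=2 b=2393/570 c=-1253/380 d=1253/1140
S(5/2) = 1487/380

Δ: Δ0=2, Δ1=2, Δ2=-7/3, Δ3=5, Δ4=2
row 1: diag=6, rhs=0; c'=1/3, d'=0
row 2: denom=10−2·1/3=28/3; d'=(-26−2·0)/(28/3)=-39/14
row 3: denom=8−3·9/28=197/28; d'=(44−3·-39/14)/(197/28)=1466/197
row 4: denom=4−1·28/197=760/197; d'=(-18−1·1466/197)/(760/197)=-1253/190
back: M4=-1253/190
back: M3=1466/197−28/197·-1253/190=796/95
back: M2=-39/14−9/28·796/95=-1041/190
back: M1=0−1/3·-1041/190=347/190
M: M0=0, M1=347/190, M2=-1041/190, M3=796/95, M4=-1253/190, M5=0
seg 0: a=-2, c=M0/2=0, d=(M1−M0)/(6·1)=347/1140, b=Δ0−h0·(2M0+M1)/6=1933/1140
seg 1: a=0, c=M1/2=347/380, d=(M2−M1)/(6·2)=-347/570, b=Δ1−h1·(2M1+M2)/6=1487/570
seg 2: a=4, c=M2/2=-1041/380, d=(M3−M2)/(6·3)=2633/3420, b=Δ2−h2·(2M2+M3)/6=-119/114
seg 3: a=-3, c=M3/2=398/95, d=(M4−M3)/(6·1)=-569/228, b=Δ3−h3·(2M3+M4)/6=3769/1140
seg 4: a=2, c=M4/2=-1253/380, d=(M5−M4)/(6·1)=1253/1140, b=Δ4−h4·(2M4+M5)/6=2393/570
t_q=5/2 → seg 1, τ=3/2; S=0+1487/570·τ+347/380·τ²+-347/570·τ³=1487/380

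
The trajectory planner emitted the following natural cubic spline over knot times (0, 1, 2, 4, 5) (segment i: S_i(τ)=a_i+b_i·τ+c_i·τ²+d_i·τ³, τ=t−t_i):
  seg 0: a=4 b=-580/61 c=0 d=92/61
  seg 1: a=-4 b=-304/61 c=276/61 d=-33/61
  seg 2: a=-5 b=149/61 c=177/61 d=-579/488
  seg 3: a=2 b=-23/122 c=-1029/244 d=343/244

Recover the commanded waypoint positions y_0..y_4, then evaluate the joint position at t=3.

y_0=4 y_1=-4 y_2=-5 y_3=2 y_4=-1
S(3) = -411/488

y_0 = S_0(0) = a_0 = 4
y_1 = S_1(0) = a_1 = -4
y_2 = S_2(0) = a_2 = -5
y_3 = S_3(0) = a_3 = 2
y_4 = S_3(1) = -1
t_q=3 is in segment 2 (τ=1); S_2(τ)=-411/488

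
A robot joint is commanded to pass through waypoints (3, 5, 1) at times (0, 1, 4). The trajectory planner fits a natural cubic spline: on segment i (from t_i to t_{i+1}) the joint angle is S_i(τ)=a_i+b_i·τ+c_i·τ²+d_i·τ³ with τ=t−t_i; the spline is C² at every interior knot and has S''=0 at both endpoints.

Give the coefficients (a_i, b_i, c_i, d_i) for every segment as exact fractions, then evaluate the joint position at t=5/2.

  seg 0: a=3 b=29/12 c=0 d=-5/12
  seg 1: a=5 b=7/6 c=-5/4 d=5/36
S(5/2) = 141/32

Δ: Δ0=2, Δ1=-4/3
row 1: diag=8, rhs=-20; c'=3/8, d'=-5/2
back: M1=-5/2
M: M0=0, M1=-5/2, M2=0
seg 0: a=3, c=M0/2=0, d=(M1−M0)/(6·1)=-5/12, b=Δ0−h0·(2M0+M1)/6=29/12
seg 1: a=5, c=M1/2=-5/4, d=(M2−M1)/(6·3)=5/36, b=Δ1−h1·(2M1+M2)/6=7/6
t_q=5/2 → seg 1, τ=3/2; S=5+7/6·τ+-5/4·τ²+5/36·τ³=141/32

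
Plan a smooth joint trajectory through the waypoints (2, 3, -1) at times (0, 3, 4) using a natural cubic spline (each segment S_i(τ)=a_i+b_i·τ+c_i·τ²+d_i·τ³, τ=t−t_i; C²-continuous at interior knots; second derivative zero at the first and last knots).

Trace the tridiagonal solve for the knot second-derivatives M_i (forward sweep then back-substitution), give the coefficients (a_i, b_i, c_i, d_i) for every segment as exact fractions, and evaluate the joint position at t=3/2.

Δ: Δ0=1/3, Δ1=-4
row 1: diag=8, rhs=-26; c'=1/8, d'=-13/4
back: M1=-13/4
M: M0=0, M1=-13/4, M2=0
seg 0: a=2, c=M0/2=0, d=(M1−M0)/(6·3)=-13/72, b=Δ0−h0·(2M0+M1)/6=47/24
seg 1: a=3, c=M1/2=-13/8, d=(M2−M1)/(6·1)=13/24, b=Δ1−h1·(2M1+M2)/6=-35/12
t_q=3/2 → seg 0, τ=3/2; S=2+47/24·τ+0·τ²+-13/72·τ³=277/64

  seg 0: a=2 b=47/24 c=0 d=-13/72
  seg 1: a=3 b=-35/12 c=-13/8 d=13/24
S(3/2) = 277/64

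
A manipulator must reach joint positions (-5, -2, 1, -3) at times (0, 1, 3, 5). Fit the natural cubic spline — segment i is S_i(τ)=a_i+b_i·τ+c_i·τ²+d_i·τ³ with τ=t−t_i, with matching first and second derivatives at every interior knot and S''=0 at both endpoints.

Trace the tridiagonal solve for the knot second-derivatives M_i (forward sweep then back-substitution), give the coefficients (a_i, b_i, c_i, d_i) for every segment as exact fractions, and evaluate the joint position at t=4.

  seg 0: a=-5 b=137/44 c=0 d=-5/44
  seg 1: a=-2 b=61/22 c=-15/44 d=-13/88
  seg 2: a=1 b=-4/11 c=-27/22 d=9/44
S(4) = -17/44

Δ: Δ0=3, Δ1=3/2, Δ2=-2
row 1: diag=6, rhs=-9; c'=1/3, d'=-3/2
row 2: denom=8−2·1/3=22/3; d'=(-21−2·-3/2)/(22/3)=-27/11
back: M2=-27/11
back: M1=-3/2−1/3·-27/11=-15/22
M: M0=0, M1=-15/22, M2=-27/11, M3=0
seg 0: a=-5, c=M0/2=0, d=(M1−M0)/(6·1)=-5/44, b=Δ0−h0·(2M0+M1)/6=137/44
seg 1: a=-2, c=M1/2=-15/44, d=(M2−M1)/(6·2)=-13/88, b=Δ1−h1·(2M1+M2)/6=61/22
seg 2: a=1, c=M2/2=-27/22, d=(M3−M2)/(6·2)=9/44, b=Δ2−h2·(2M2+M3)/6=-4/11
t_q=4 → seg 2, τ=1; S=1+-4/11·τ+-27/22·τ²+9/44·τ³=-17/44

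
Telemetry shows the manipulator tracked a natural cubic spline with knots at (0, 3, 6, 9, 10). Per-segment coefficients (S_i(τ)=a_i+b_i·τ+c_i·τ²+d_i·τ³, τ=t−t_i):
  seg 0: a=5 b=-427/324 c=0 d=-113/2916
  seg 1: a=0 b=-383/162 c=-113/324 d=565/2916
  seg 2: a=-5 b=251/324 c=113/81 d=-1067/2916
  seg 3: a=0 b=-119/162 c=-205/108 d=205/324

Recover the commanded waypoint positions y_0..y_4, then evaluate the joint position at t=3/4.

y_0 = S_0(0) = a_0 = 5
y_1 = S_1(0) = a_1 = 0
y_2 = S_2(0) = a_2 = -5
y_3 = S_3(0) = a_3 = 0
y_4 = S_3(1) = -2
t_q=3/4 is in segment 0 (τ=3/4); S_0(τ)=9205/2304

y_0=5 y_1=0 y_2=-5 y_3=0 y_4=-2
S(3/4) = 9205/2304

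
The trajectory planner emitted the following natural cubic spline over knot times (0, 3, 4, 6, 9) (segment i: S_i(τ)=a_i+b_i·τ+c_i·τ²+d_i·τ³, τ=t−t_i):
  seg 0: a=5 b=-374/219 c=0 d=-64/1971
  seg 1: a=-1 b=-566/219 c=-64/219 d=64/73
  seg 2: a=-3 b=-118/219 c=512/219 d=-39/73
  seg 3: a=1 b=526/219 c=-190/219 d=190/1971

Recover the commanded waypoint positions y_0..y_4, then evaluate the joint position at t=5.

y_0 = S_0(0) = a_0 = 5
y_1 = S_1(0) = a_1 = -1
y_2 = S_2(0) = a_2 = -3
y_3 = S_3(0) = a_3 = 1
y_4 = S_3(3) = 3
t_q=5 is in segment 2 (τ=1); S_2(τ)=-380/219

y_0=5 y_1=-1 y_2=-3 y_3=1 y_4=3
S(5) = -380/219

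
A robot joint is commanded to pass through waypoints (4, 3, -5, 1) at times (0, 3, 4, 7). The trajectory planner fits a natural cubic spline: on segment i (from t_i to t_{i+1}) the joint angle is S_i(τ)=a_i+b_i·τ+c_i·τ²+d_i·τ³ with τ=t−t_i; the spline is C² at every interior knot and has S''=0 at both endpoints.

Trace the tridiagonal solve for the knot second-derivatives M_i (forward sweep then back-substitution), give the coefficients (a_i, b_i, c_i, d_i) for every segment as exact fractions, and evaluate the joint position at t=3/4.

Δ: Δ0=-1/3, Δ1=-8, Δ2=2
row 1: diag=8, rhs=-46; c'=1/8, d'=-23/4
row 2: denom=8−1·1/8=63/8; d'=(60−1·-23/4)/(63/8)=526/63
back: M2=526/63
back: M1=-23/4−1/8·526/63=-428/63
M: M0=0, M1=-428/63, M2=526/63, M3=0
seg 0: a=4, c=M0/2=0, d=(M1−M0)/(6·3)=-214/567, b=Δ0−h0·(2M0+M1)/6=193/63
seg 1: a=3, c=M1/2=-214/63, d=(M2−M1)/(6·1)=53/21, b=Δ1−h1·(2M1+M2)/6=-449/63
seg 2: a=-5, c=M2/2=263/63, d=(M3−M2)/(6·3)=-263/567, b=Δ2−h2·(2M2+M3)/6=-400/63
t_q=3/4 → seg 0, τ=3/4; S=4+193/63·τ+0·τ²+-214/567·τ³=1375/224

  seg 0: a=4 b=193/63 c=0 d=-214/567
  seg 1: a=3 b=-449/63 c=-214/63 d=53/21
  seg 2: a=-5 b=-400/63 c=263/63 d=-263/567
S(3/4) = 1375/224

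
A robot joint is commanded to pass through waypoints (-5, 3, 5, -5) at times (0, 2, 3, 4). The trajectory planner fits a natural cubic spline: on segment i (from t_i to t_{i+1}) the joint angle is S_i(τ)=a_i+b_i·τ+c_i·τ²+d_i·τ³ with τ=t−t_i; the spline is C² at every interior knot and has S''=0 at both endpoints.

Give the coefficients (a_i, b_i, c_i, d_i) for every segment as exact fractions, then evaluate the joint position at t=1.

Δ: Δ0=4, Δ1=2, Δ2=-10
row 1: diag=6, rhs=-12; c'=1/6, d'=-2
row 2: denom=4−1·1/6=23/6; d'=(-72−1·-2)/(23/6)=-420/23
back: M2=-420/23
back: M1=-2−1/6·-420/23=24/23
M: M0=0, M1=24/23, M2=-420/23, M3=0
seg 0: a=-5, c=M0/2=0, d=(M1−M0)/(6·2)=2/23, b=Δ0−h0·(2M0+M1)/6=84/23
seg 1: a=3, c=M1/2=12/23, d=(M2−M1)/(6·1)=-74/23, b=Δ1−h1·(2M1+M2)/6=108/23
seg 2: a=5, c=M2/2=-210/23, d=(M3−M2)/(6·1)=70/23, b=Δ2−h2·(2M2+M3)/6=-90/23
t_q=1 → seg 0, τ=1; S=-5+84/23·τ+0·τ²+2/23·τ³=-29/23

  seg 0: a=-5 b=84/23 c=0 d=2/23
  seg 1: a=3 b=108/23 c=12/23 d=-74/23
  seg 2: a=5 b=-90/23 c=-210/23 d=70/23
S(1) = -29/23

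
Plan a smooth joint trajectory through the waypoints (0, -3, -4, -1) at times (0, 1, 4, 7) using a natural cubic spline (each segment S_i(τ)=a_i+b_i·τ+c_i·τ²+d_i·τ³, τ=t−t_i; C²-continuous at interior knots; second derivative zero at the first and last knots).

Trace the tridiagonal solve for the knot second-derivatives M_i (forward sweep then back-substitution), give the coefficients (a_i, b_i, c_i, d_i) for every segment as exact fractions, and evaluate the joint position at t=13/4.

Δ: Δ0=-3, Δ1=-1/3, Δ2=1
row 1: diag=8, rhs=16; c'=3/8, d'=2
row 2: denom=12−3·3/8=87/8; d'=(8−3·2)/(87/8)=16/87
back: M2=16/87
back: M1=2−3/8·16/87=56/29
M: M0=0, M1=56/29, M2=16/87, M3=0
seg 0: a=0, c=M0/2=0, d=(M1−M0)/(6·1)=28/87, b=Δ0−h0·(2M0+M1)/6=-289/87
seg 1: a=-3, c=M1/2=28/29, d=(M2−M1)/(6·3)=-76/783, b=Δ1−h1·(2M1+M2)/6=-205/87
seg 2: a=-4, c=M2/2=8/87, d=(M3−M2)/(6·3)=-8/783, b=Δ2−h2·(2M2+M3)/6=71/87
t_q=13/4 → seg 1, τ=9/4; S=-3+-205/87·τ+28/29·τ²+-76/783·τ³=-2097/464

  seg 0: a=0 b=-289/87 c=0 d=28/87
  seg 1: a=-3 b=-205/87 c=28/29 d=-76/783
  seg 2: a=-4 b=71/87 c=8/87 d=-8/783
S(13/4) = -2097/464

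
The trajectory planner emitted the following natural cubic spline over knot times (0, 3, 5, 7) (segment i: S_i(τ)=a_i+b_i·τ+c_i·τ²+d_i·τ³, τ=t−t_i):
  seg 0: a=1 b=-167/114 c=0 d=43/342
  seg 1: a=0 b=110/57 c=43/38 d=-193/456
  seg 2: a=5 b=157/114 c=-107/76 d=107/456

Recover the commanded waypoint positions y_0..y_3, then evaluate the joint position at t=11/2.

y_0 = S_0(0) = a_0 = 1
y_1 = S_1(0) = a_1 = 0
y_2 = S_2(0) = a_2 = 5
y_3 = S_2(2) = 4
t_q=11/2 is in segment 2 (τ=1/2); S_2(τ)=6525/1216

y_0=1 y_1=0 y_2=5 y_3=4
S(11/2) = 6525/1216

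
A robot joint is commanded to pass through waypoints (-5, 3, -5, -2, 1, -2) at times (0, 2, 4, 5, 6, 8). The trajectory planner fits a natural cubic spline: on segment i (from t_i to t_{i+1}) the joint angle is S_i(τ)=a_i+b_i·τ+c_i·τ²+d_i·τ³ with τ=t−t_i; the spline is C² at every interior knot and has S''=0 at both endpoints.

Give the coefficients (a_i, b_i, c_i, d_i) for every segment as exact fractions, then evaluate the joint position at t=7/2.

  seg 0: a=-5 b=3297/482 c=0 d=-1369/1928
  seg 1: a=3 b=-405/241 c=-4107/964 d=2989/1928
  seg 2: a=-5 b=-57/482 c=1215/241 d=-927/482
  seg 3: a=-2 b=1011/241 c=-351/482 d=-225/482
  seg 4: a=1 b=645/482 c=-513/241 d=171/482
S(7/2) = -59757/15424

Δ: Δ0=4, Δ1=-4, Δ2=3, Δ3=3, Δ4=-3/2
row 1: diag=8, rhs=-48; c'=1/4, d'=-6
row 2: denom=6−2·1/4=11/2; d'=(42−2·-6)/(11/2)=108/11
row 3: denom=4−1·2/11=42/11; d'=(0−1·108/11)/(42/11)=-18/7
row 4: denom=6−1·11/42=241/42; d'=(-27−1·-18/7)/(241/42)=-1026/241
back: M4=-1026/241
back: M3=-18/7−11/42·-1026/241=-351/241
back: M2=108/11−2/11·-351/241=2430/241
back: M1=-6−1/4·2430/241=-4107/482
M: M0=0, M1=-4107/482, M2=2430/241, M3=-351/241, M4=-1026/241, M5=0
seg 0: a=-5, c=M0/2=0, d=(M1−M0)/(6·2)=-1369/1928, b=Δ0−h0·(2M0+M1)/6=3297/482
seg 1: a=3, c=M1/2=-4107/964, d=(M2−M1)/(6·2)=2989/1928, b=Δ1−h1·(2M1+M2)/6=-405/241
seg 2: a=-5, c=M2/2=1215/241, d=(M3−M2)/(6·1)=-927/482, b=Δ2−h2·(2M2+M3)/6=-57/482
seg 3: a=-2, c=M3/2=-351/482, d=(M4−M3)/(6·1)=-225/482, b=Δ3−h3·(2M3+M4)/6=1011/241
seg 4: a=1, c=M4/2=-513/241, d=(M5−M4)/(6·2)=171/482, b=Δ4−h4·(2M4+M5)/6=645/482
t_q=7/2 → seg 1, τ=3/2; S=3+-405/241·τ+-4107/964·τ²+2989/1928·τ³=-59757/15424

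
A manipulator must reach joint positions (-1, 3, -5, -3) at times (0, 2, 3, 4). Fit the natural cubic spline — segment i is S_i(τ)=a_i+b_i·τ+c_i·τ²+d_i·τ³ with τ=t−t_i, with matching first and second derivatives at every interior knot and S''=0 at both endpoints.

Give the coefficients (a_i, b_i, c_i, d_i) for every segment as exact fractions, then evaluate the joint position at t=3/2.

Δ: Δ0=2, Δ1=-8, Δ2=2
row 1: diag=6, rhs=-60; c'=1/6, d'=-10
row 2: denom=4−1·1/6=23/6; d'=(60−1·-10)/(23/6)=420/23
back: M2=420/23
back: M1=-10−1/6·420/23=-300/23
M: M0=0, M1=-300/23, M2=420/23, M3=0
seg 0: a=-1, c=M0/2=0, d=(M1−M0)/(6·2)=-25/23, b=Δ0−h0·(2M0+M1)/6=146/23
seg 1: a=3, c=M1/2=-150/23, d=(M2−M1)/(6·1)=120/23, b=Δ1−h1·(2M1+M2)/6=-154/23
seg 2: a=-5, c=M2/2=210/23, d=(M3−M2)/(6·1)=-70/23, b=Δ2−h2·(2M2+M3)/6=-94/23
t_q=3/2 → seg 0, τ=3/2; S=-1+146/23·τ+0·τ²+-25/23·τ³=893/184

  seg 0: a=-1 b=146/23 c=0 d=-25/23
  seg 1: a=3 b=-154/23 c=-150/23 d=120/23
  seg 2: a=-5 b=-94/23 c=210/23 d=-70/23
S(3/2) = 893/184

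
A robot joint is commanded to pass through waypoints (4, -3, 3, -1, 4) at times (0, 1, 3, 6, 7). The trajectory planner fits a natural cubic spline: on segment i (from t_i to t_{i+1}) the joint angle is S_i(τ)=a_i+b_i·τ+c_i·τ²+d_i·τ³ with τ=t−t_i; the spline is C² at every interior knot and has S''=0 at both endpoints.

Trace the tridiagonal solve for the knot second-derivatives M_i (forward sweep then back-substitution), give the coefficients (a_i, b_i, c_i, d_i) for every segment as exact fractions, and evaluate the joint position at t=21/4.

  seg 0: a=4 b=-5363/591 c=0 d=1226/591
  seg 1: a=-3 b=-1685/591 c=1226/197 d=-1949/1182
  seg 2: a=3 b=1333/591 c=-723/197 d=1462/1773
  seg 3: a=-1 b=1477/591 c=739/197 d=-739/591
S(21/4) = -7011/6304

Δ: Δ0=-7, Δ1=3, Δ2=-4/3, Δ3=5
row 1: diag=6, rhs=60; c'=1/3, d'=10
row 2: denom=10−2·1/3=28/3; d'=(-26−2·10)/(28/3)=-69/14
row 3: denom=8−3·9/28=197/28; d'=(38−3·-69/14)/(197/28)=1478/197
back: M3=1478/197
back: M2=-69/14−9/28·1478/197=-1446/197
back: M1=10−1/3·-1446/197=2452/197
M: M0=0, M1=2452/197, M2=-1446/197, M3=1478/197, M4=0
seg 0: a=4, c=M0/2=0, d=(M1−M0)/(6·1)=1226/591, b=Δ0−h0·(2M0+M1)/6=-5363/591
seg 1: a=-3, c=M1/2=1226/197, d=(M2−M1)/(6·2)=-1949/1182, b=Δ1−h1·(2M1+M2)/6=-1685/591
seg 2: a=3, c=M2/2=-723/197, d=(M3−M2)/(6·3)=1462/1773, b=Δ2−h2·(2M2+M3)/6=1333/591
seg 3: a=-1, c=M3/2=739/197, d=(M4−M3)/(6·1)=-739/591, b=Δ3−h3·(2M3+M4)/6=1477/591
t_q=21/4 → seg 2, τ=9/4; S=3+1333/591·τ+-723/197·τ²+1462/1773·τ³=-7011/6304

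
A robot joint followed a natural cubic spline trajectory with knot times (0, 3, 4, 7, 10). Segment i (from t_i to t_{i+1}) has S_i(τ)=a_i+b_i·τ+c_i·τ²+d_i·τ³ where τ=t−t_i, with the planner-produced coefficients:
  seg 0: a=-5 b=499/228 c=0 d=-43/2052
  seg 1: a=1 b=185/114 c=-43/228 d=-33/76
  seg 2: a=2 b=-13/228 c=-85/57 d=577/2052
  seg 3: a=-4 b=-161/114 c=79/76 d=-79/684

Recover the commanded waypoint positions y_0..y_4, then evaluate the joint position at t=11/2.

y_0 = S_0(0) = a_0 = -5
y_1 = S_1(0) = a_1 = 1
y_2 = S_2(0) = a_2 = 2
y_3 = S_3(0) = a_3 = -4
y_4 = S_3(3) = -2
t_q=11/2 is in segment 2 (τ=3/2); S_2(τ)=-299/608

y_0=-5 y_1=1 y_2=2 y_3=-4 y_4=-2
S(11/2) = -299/608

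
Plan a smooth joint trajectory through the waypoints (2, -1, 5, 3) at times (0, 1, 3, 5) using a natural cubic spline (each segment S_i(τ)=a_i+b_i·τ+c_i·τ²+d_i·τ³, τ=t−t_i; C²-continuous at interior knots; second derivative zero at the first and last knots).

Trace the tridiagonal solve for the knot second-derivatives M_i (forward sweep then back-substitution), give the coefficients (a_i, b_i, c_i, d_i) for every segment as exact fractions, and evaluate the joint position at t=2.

Δ: Δ0=-3, Δ1=3, Δ2=-1
row 1: diag=6, rhs=36; c'=1/3, d'=6
row 2: denom=8−2·1/3=22/3; d'=(-24−2·6)/(22/3)=-54/11
back: M2=-54/11
back: M1=6−1/3·-54/11=84/11
M: M0=0, M1=84/11, M2=-54/11, M3=0
seg 0: a=2, c=M0/2=0, d=(M1−M0)/(6·1)=14/11, b=Δ0−h0·(2M0+M1)/6=-47/11
seg 1: a=-1, c=M1/2=42/11, d=(M2−M1)/(6·2)=-23/22, b=Δ1−h1·(2M1+M2)/6=-5/11
seg 2: a=5, c=M2/2=-27/11, d=(M3−M2)/(6·2)=9/22, b=Δ2−h2·(2M2+M3)/6=25/11
t_q=2 → seg 1, τ=1; S=-1+-5/11·τ+42/11·τ²+-23/22·τ³=29/22

  seg 0: a=2 b=-47/11 c=0 d=14/11
  seg 1: a=-1 b=-5/11 c=42/11 d=-23/22
  seg 2: a=5 b=25/11 c=-27/11 d=9/22
S(2) = 29/22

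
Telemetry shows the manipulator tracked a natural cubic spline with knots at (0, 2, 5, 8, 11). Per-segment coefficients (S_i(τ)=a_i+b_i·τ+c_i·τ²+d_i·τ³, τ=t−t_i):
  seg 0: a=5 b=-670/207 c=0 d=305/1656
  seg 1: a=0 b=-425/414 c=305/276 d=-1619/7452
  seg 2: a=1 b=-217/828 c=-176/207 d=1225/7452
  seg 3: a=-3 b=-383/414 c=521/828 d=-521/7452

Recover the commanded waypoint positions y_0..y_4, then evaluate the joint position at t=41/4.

y_0 = S_0(0) = a_0 = 5
y_1 = S_1(0) = a_1 = 0
y_2 = S_2(0) = a_2 = 1
y_3 = S_3(0) = a_3 = -3
y_4 = S_3(3) = -2
t_q=41/4 is in segment 3 (τ=9/4); S_3(τ)=-15853/5888

y_0=5 y_1=0 y_2=1 y_3=-3 y_4=-2
S(41/4) = -15853/5888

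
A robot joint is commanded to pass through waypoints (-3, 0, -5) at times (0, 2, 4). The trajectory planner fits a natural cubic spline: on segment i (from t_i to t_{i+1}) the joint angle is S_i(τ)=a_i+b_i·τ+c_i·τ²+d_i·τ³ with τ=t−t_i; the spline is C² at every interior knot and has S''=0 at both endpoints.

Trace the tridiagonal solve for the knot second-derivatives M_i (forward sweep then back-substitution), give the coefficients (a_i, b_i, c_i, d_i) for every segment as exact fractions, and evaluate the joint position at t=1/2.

  seg 0: a=-3 b=5/2 c=0 d=-1/4
  seg 1: a=0 b=-1/2 c=-3/2 d=1/4
S(1/2) = -57/32

Δ: Δ0=3/2, Δ1=-5/2
row 1: diag=8, rhs=-24; c'=1/4, d'=-3
back: M1=-3
M: M0=0, M1=-3, M2=0
seg 0: a=-3, c=M0/2=0, d=(M1−M0)/(6·2)=-1/4, b=Δ0−h0·(2M0+M1)/6=5/2
seg 1: a=0, c=M1/2=-3/2, d=(M2−M1)/(6·2)=1/4, b=Δ1−h1·(2M1+M2)/6=-1/2
t_q=1/2 → seg 0, τ=1/2; S=-3+5/2·τ+0·τ²+-1/4·τ³=-57/32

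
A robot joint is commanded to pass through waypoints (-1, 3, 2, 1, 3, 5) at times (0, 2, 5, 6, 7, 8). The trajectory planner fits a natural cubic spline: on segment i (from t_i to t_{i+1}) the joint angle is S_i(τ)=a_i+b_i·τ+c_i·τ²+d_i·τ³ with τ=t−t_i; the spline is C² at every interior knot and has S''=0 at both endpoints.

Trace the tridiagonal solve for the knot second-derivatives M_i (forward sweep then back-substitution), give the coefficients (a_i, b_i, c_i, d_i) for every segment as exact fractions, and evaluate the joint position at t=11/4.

Δ: Δ0=2, Δ1=-1/3, Δ2=-1, Δ3=2, Δ4=2
row 1: diag=10, rhs=-14; c'=3/10, d'=-7/5
row 2: denom=8−3·3/10=71/10; d'=(-4−3·-7/5)/(71/10)=2/71
row 3: denom=4−1·10/71=274/71; d'=(18−1·2/71)/(274/71)=638/137
row 4: denom=4−1·71/274=1025/274; d'=(0−1·638/137)/(1025/274)=-1276/1025
back: M4=-1276/1025
back: M3=638/137−71/274·-1276/1025=5104/1025
back: M2=2/71−10/71·5104/1025=-138/205
back: M1=-7/5−3/10·-138/205=-1228/1025
M: M0=0, M1=-1228/1025, M2=-138/205, M3=5104/1025, M4=-1276/1025, M5=0
seg 0: a=-1, c=M0/2=0, d=(M1−M0)/(6·2)=-307/3075, b=Δ0−h0·(2M0+M1)/6=7378/3075
seg 1: a=3, c=M1/2=-614/1025, d=(M2−M1)/(6·3)=269/9225, b=Δ1−h1·(2M1+M2)/6=3694/3075
seg 2: a=2, c=M2/2=-69/205, d=(M3−M2)/(6·1)=2897/3075, b=Δ2−h2·(2M2+M3)/6=-4937/3075
seg 3: a=1, c=M3/2=2552/1025, d=(M4−M3)/(6·1)=-638/615, b=Δ3−h3·(2M3+M4)/6=1684/3075
seg 4: a=3, c=M4/2=-638/1025, d=(M5−M4)/(6·1)=638/3075, b=Δ4−h4·(2M4+M5)/6=7426/3075
t_q=11/4 → seg 1, τ=3/4; S=3+3694/3075·τ+-614/1025·τ²+269/9225·τ³=234607/65600

  seg 0: a=-1 b=7378/3075 c=0 d=-307/3075
  seg 1: a=3 b=3694/3075 c=-614/1025 d=269/9225
  seg 2: a=2 b=-4937/3075 c=-69/205 d=2897/3075
  seg 3: a=1 b=1684/3075 c=2552/1025 d=-638/615
  seg 4: a=3 b=7426/3075 c=-638/1025 d=638/3075
S(11/4) = 234607/65600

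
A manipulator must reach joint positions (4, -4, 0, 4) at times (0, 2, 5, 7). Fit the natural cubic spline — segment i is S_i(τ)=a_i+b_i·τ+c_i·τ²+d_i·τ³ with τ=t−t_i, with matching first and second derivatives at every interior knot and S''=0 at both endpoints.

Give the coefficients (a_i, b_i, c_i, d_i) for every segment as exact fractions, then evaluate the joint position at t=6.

Δ: Δ0=-4, Δ1=4/3, Δ2=2
row 1: diag=10, rhs=32; c'=3/10, d'=16/5
row 2: denom=10−3·3/10=91/10; d'=(4−3·16/5)/(91/10)=-8/13
back: M2=-8/13
back: M1=16/5−3/10·-8/13=44/13
M: M0=0, M1=44/13, M2=-8/13, M3=0
seg 0: a=4, c=M0/2=0, d=(M1−M0)/(6·2)=11/39, b=Δ0−h0·(2M0+M1)/6=-200/39
seg 1: a=-4, c=M1/2=22/13, d=(M2−M1)/(6·3)=-2/9, b=Δ1−h1·(2M1+M2)/6=-68/39
seg 2: a=0, c=M2/2=-4/13, d=(M3−M2)/(6·2)=2/39, b=Δ2−h2·(2M2+M3)/6=94/39
t_q=6 → seg 2, τ=1; S=0+94/39·τ+-4/13·τ²+2/39·τ³=28/13

  seg 0: a=4 b=-200/39 c=0 d=11/39
  seg 1: a=-4 b=-68/39 c=22/13 d=-2/9
  seg 2: a=0 b=94/39 c=-4/13 d=2/39
S(6) = 28/13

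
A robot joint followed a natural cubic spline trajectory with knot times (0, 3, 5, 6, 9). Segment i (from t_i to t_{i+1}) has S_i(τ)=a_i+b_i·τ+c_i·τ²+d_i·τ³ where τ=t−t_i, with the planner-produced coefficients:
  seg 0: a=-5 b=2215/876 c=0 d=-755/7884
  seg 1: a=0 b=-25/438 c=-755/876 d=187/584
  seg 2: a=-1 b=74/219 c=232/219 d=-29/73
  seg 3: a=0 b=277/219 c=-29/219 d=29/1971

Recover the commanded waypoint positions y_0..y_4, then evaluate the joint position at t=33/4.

y_0 = S_0(0) = a_0 = -5
y_1 = S_1(0) = a_1 = 0
y_2 = S_2(0) = a_2 = -1
y_3 = S_3(0) = a_3 = 0
y_4 = S_3(3) = 3
t_q=33/4 is in segment 3 (τ=9/4); S_3(τ)=10947/4672

y_0=-5 y_1=0 y_2=-1 y_3=0 y_4=3
S(33/4) = 10947/4672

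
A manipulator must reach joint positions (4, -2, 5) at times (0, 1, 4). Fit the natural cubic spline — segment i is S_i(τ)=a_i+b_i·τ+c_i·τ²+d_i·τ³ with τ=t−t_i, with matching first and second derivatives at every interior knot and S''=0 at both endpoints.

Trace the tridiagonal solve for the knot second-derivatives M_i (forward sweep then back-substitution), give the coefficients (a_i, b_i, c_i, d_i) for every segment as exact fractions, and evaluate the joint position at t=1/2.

Δ: Δ0=-6, Δ1=7/3
row 1: diag=8, rhs=50; c'=3/8, d'=25/4
back: M1=25/4
M: M0=0, M1=25/4, M2=0
seg 0: a=4, c=M0/2=0, d=(M1−M0)/(6·1)=25/24, b=Δ0−h0·(2M0+M1)/6=-169/24
seg 1: a=-2, c=M1/2=25/8, d=(M2−M1)/(6·3)=-25/72, b=Δ1−h1·(2M1+M2)/6=-47/12
t_q=1/2 → seg 0, τ=1/2; S=4+-169/24·τ+0·τ²+25/24·τ³=39/64

  seg 0: a=4 b=-169/24 c=0 d=25/24
  seg 1: a=-2 b=-47/12 c=25/8 d=-25/72
S(1/2) = 39/64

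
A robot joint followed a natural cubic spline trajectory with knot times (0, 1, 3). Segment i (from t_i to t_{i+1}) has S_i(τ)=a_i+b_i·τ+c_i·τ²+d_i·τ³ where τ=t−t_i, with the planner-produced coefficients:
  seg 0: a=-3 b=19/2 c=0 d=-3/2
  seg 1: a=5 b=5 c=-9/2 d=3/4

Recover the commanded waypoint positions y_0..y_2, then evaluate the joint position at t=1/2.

y_0 = S_0(0) = a_0 = -3
y_1 = S_1(0) = a_1 = 5
y_2 = S_1(2) = 3
t_q=1/2 is in segment 0 (τ=1/2); S_0(τ)=25/16

y_0=-3 y_1=5 y_2=3
S(1/2) = 25/16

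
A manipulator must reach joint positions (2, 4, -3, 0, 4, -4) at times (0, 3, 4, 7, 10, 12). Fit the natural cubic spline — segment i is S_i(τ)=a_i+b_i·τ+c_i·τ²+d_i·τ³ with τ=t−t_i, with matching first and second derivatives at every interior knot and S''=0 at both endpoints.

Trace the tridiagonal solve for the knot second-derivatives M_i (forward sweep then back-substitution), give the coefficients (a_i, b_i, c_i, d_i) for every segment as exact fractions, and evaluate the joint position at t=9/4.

Δ: Δ0=2/3, Δ1=-7, Δ2=1, Δ3=4/3, Δ4=-4
row 1: diag=8, rhs=-46; c'=1/8, d'=-23/4
row 2: denom=8−1·1/8=63/8; d'=(48−1·-23/4)/(63/8)=430/63
row 3: denom=12−3·8/21=76/7; d'=(2−3·430/63)/(76/7)=-97/57
row 4: denom=10−3·21/76=697/76; d'=(-32−3·-97/57)/(697/76)=-2044/697
back: M4=-2044/697
back: M3=-97/57−21/76·-2044/697=-1864/2091
back: M2=430/63−8/21·-1864/2091=4994/697
back: M1=-23/4−1/8·4994/697=-4632/697
M: M0=0, M1=-4632/697, M2=4994/697, M3=-1864/2091, M4=-2044/697, M5=0
seg 0: a=2, c=M0/2=0, d=(M1−M0)/(6·3)=-772/2091, b=Δ0−h0·(2M0+M1)/6=8342/2091
seg 1: a=4, c=M1/2=-2316/697, d=(M2−M1)/(6·1)=4813/2091, b=Δ1−h1·(2M1+M2)/6=-12502/2091
seg 2: a=-3, c=M2/2=2497/697, d=(M3−M2)/(6·3)=-8423/18819, b=Δ2−h2·(2M2+M3)/6=-11959/2091
seg 3: a=0, c=M3/2=-932/2091, d=(M4−M3)/(6·3)=-2134/18819, b=Δ3−h3·(2M3+M4)/6=454/123
seg 4: a=4, c=M4/2=-1022/697, d=(M5−M4)/(6·2)=511/2091, b=Δ4−h4·(2M4+M5)/6=-4276/2091
t_q=9/4 → seg 0, τ=9/4; S=2+8342/2091·τ+0·τ²+-772/2091·τ³=75509/11152

  seg 0: a=2 b=8342/2091 c=0 d=-772/2091
  seg 1: a=4 b=-12502/2091 c=-2316/697 d=4813/2091
  seg 2: a=-3 b=-11959/2091 c=2497/697 d=-8423/18819
  seg 3: a=0 b=454/123 c=-932/2091 d=-2134/18819
  seg 4: a=4 b=-4276/2091 c=-1022/697 d=511/2091
S(9/4) = 75509/11152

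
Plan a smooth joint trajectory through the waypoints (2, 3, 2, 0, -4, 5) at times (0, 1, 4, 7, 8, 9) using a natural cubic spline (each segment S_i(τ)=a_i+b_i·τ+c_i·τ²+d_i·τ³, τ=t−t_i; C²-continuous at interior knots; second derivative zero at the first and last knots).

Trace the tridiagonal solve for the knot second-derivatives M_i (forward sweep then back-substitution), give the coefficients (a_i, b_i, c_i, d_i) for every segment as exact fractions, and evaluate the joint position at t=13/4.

Δ: Δ0=1, Δ1=-1/3, Δ2=-2/3, Δ3=-4, Δ4=9
row 1: diag=8, rhs=-8; c'=3/8, d'=-1
row 2: denom=12−3·3/8=87/8; d'=(-2−3·-1)/(87/8)=8/87
row 3: denom=8−3·8/29=208/29; d'=(-20−3·8/87)/(208/29)=-147/52
row 4: denom=4−1·29/208=803/208; d'=(78−1·-147/52)/(803/208)=16812/803
back: M4=16812/803
back: M3=-147/52−29/208·16812/803=-4614/803
back: M2=8/87−8/29·-4614/803=4040/2409
back: M1=-1−3/8·4040/2409=-1308/803
M: M0=0, M1=-1308/803, M2=4040/2409, M3=-4614/803, M4=16812/803, M5=0
seg 0: a=2, c=M0/2=0, d=(M1−M0)/(6·1)=-218/803, b=Δ0−h0·(2M0+M1)/6=1021/803
seg 1: a=3, c=M1/2=-654/803, d=(M2−M1)/(6·3)=362/1971, b=Δ1−h1·(2M1+M2)/6=367/803
seg 2: a=2, c=M2/2=2020/2409, d=(M3−M2)/(6·3)=-8941/21681, b=Δ2−h2·(2M2+M3)/6=425/803
seg 3: a=0, c=M3/2=-2307/803, d=(M4−M3)/(6·1)=3571/803, b=Δ3−h3·(2M3+M4)/6=-4476/803
seg 4: a=-4, c=M4/2=8406/803, d=(M5−M4)/(6·1)=-2802/803, b=Δ4−h4·(2M4+M5)/6=1623/803
t_q=13/4 → seg 1, τ=9/4; S=3+367/803·τ+-654/803·τ²+362/1971·τ³=51321/25696

  seg 0: a=2 b=1021/803 c=0 d=-218/803
  seg 1: a=3 b=367/803 c=-654/803 d=362/1971
  seg 2: a=2 b=425/803 c=2020/2409 d=-8941/21681
  seg 3: a=0 b=-4476/803 c=-2307/803 d=3571/803
  seg 4: a=-4 b=1623/803 c=8406/803 d=-2802/803
S(13/4) = 51321/25696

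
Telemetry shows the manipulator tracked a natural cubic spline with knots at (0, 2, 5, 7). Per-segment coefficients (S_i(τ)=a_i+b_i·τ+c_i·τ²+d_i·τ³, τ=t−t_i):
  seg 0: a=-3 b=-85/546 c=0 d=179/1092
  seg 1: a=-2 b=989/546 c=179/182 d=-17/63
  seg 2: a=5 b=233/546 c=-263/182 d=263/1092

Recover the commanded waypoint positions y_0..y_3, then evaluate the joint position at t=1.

y_0=-3 y_1=-2 y_2=5 y_3=2
S(1) = -1089/364

y_0 = S_0(0) = a_0 = -3
y_1 = S_1(0) = a_1 = -2
y_2 = S_2(0) = a_2 = 5
y_3 = S_2(2) = 2
t_q=1 is in segment 0 (τ=1); S_0(τ)=-1089/364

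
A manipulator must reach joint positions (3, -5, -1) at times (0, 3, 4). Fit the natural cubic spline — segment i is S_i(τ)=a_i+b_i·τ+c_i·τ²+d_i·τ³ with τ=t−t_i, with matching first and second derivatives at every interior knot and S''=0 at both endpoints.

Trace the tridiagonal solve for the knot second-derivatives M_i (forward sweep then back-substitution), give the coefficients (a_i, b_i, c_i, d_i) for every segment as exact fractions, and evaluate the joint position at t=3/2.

Δ: Δ0=-8/3, Δ1=4
row 1: diag=8, rhs=40; c'=1/8, d'=5
back: M1=5
M: M0=0, M1=5, M2=0
seg 0: a=3, c=M0/2=0, d=(M1−M0)/(6·3)=5/18, b=Δ0−h0·(2M0+M1)/6=-31/6
seg 1: a=-5, c=M1/2=5/2, d=(M2−M1)/(6·1)=-5/6, b=Δ1−h1·(2M1+M2)/6=7/3
t_q=3/2 → seg 0, τ=3/2; S=3+-31/6·τ+0·τ²+5/18·τ³=-61/16

  seg 0: a=3 b=-31/6 c=0 d=5/18
  seg 1: a=-5 b=7/3 c=5/2 d=-5/6
S(3/2) = -61/16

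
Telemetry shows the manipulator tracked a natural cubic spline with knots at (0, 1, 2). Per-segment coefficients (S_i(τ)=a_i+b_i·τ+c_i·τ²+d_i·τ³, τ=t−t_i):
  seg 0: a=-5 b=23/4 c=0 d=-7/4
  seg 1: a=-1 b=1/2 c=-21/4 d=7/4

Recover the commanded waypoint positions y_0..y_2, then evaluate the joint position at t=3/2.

y_0=-5 y_1=-1 y_2=-4
S(3/2) = -59/32

y_0 = S_0(0) = a_0 = -5
y_1 = S_1(0) = a_1 = -1
y_2 = S_1(1) = -4
t_q=3/2 is in segment 1 (τ=1/2); S_1(τ)=-59/32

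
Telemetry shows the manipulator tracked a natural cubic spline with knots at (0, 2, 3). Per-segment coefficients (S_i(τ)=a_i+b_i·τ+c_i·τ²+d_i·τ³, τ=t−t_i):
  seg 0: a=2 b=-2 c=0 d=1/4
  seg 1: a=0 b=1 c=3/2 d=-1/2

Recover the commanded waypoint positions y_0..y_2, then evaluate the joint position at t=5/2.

y_0 = S_0(0) = a_0 = 2
y_1 = S_1(0) = a_1 = 0
y_2 = S_1(1) = 2
t_q=5/2 is in segment 1 (τ=1/2); S_1(τ)=13/16

y_0=2 y_1=0 y_2=2
S(5/2) = 13/16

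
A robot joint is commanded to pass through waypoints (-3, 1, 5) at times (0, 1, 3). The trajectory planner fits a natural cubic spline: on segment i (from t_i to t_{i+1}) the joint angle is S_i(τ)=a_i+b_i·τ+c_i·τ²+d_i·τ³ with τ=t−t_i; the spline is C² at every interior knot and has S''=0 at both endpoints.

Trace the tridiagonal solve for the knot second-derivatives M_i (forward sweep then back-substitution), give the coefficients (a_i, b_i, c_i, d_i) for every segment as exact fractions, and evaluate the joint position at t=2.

  seg 0: a=-3 b=13/3 c=0 d=-1/3
  seg 1: a=1 b=10/3 c=-1 d=1/6
S(2) = 7/2

Δ: Δ0=4, Δ1=2
row 1: diag=6, rhs=-12; c'=1/3, d'=-2
back: M1=-2
M: M0=0, M1=-2, M2=0
seg 0: a=-3, c=M0/2=0, d=(M1−M0)/(6·1)=-1/3, b=Δ0−h0·(2M0+M1)/6=13/3
seg 1: a=1, c=M1/2=-1, d=(M2−M1)/(6·2)=1/6, b=Δ1−h1·(2M1+M2)/6=10/3
t_q=2 → seg 1, τ=1; S=1+10/3·τ+-1·τ²+1/6·τ³=7/2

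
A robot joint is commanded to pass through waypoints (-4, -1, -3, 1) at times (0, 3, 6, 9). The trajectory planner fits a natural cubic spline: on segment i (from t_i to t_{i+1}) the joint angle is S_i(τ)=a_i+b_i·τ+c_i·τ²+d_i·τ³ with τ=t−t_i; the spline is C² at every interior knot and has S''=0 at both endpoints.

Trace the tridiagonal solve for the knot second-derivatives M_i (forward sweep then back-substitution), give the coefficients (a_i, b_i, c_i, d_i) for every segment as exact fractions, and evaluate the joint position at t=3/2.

  seg 0: a=-4 b=71/45 c=0 d=-26/405
  seg 1: a=-1 b=-7/45 c=-26/45 d=11/81
  seg 2: a=-3 b=2/45 c=29/45 d=-29/405
S(3/2) = -37/20

Δ: Δ0=1, Δ1=-2/3, Δ2=4/3
row 1: diag=12, rhs=-10; c'=1/4, d'=-5/6
row 2: denom=12−3·1/4=45/4; d'=(12−3·-5/6)/(45/4)=58/45
back: M2=58/45
back: M1=-5/6−1/4·58/45=-52/45
M: M0=0, M1=-52/45, M2=58/45, M3=0
seg 0: a=-4, c=M0/2=0, d=(M1−M0)/(6·3)=-26/405, b=Δ0−h0·(2M0+M1)/6=71/45
seg 1: a=-1, c=M1/2=-26/45, d=(M2−M1)/(6·3)=11/81, b=Δ1−h1·(2M1+M2)/6=-7/45
seg 2: a=-3, c=M2/2=29/45, d=(M3−M2)/(6·3)=-29/405, b=Δ2−h2·(2M2+M3)/6=2/45
t_q=3/2 → seg 0, τ=3/2; S=-4+71/45·τ+0·τ²+-26/405·τ³=-37/20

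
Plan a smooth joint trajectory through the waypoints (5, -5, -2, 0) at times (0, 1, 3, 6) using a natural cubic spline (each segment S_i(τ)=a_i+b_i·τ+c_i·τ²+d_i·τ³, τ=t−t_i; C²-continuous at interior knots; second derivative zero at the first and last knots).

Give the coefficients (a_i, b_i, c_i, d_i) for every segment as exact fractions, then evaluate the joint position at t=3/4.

Δ: Δ0=-10, Δ1=3/2, Δ2=2/3
row 1: diag=6, rhs=69; c'=1/3, d'=23/2
row 2: denom=10−2·1/3=28/3; d'=(-5−2·23/2)/(28/3)=-3
back: M2=-3
back: M1=23/2−1/3·-3=25/2
M: M0=0, M1=25/2, M2=-3, M3=0
seg 0: a=5, c=M0/2=0, d=(M1−M0)/(6·1)=25/12, b=Δ0−h0·(2M0+M1)/6=-145/12
seg 1: a=-5, c=M1/2=25/4, d=(M2−M1)/(6·2)=-31/24, b=Δ1−h1·(2M1+M2)/6=-35/6
seg 2: a=-2, c=M2/2=-3/2, d=(M3−M2)/(6·3)=1/6, b=Δ2−h2·(2M2+M3)/6=11/3
t_q=3/4 → seg 0, τ=3/4; S=5+-145/12·τ+0·τ²+25/12·τ³=-815/256

  seg 0: a=5 b=-145/12 c=0 d=25/12
  seg 1: a=-5 b=-35/6 c=25/4 d=-31/24
  seg 2: a=-2 b=11/3 c=-3/2 d=1/6
S(3/4) = -815/256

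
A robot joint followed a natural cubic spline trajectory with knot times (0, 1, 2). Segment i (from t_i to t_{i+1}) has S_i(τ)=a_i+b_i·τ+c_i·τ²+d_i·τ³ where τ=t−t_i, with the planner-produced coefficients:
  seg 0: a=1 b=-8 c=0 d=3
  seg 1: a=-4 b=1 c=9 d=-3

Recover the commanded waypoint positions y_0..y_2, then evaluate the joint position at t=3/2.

y_0 = S_0(0) = a_0 = 1
y_1 = S_1(0) = a_1 = -4
y_2 = S_1(1) = 3
t_q=3/2 is in segment 1 (τ=1/2); S_1(τ)=-13/8

y_0=1 y_1=-4 y_2=3
S(3/2) = -13/8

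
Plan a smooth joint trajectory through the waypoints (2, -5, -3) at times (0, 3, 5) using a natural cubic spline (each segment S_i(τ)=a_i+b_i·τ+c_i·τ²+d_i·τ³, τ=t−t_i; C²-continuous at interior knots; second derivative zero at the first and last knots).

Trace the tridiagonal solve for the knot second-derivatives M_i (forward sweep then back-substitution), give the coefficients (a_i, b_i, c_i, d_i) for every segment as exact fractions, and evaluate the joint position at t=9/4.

Δ: Δ0=-7/3, Δ1=1
row 1: diag=10, rhs=20; c'=1/5, d'=2
back: M1=2
M: M0=0, M1=2, M2=0
seg 0: a=2, c=M0/2=0, d=(M1−M0)/(6·3)=1/9, b=Δ0−h0·(2M0+M1)/6=-10/3
seg 1: a=-5, c=M1/2=1, d=(M2−M1)/(6·2)=-1/6, b=Δ1−h1·(2M1+M2)/6=-1/3
t_q=9/4 → seg 0, τ=9/4; S=2+-10/3·τ+0·τ²+1/9·τ³=-271/64

  seg 0: a=2 b=-10/3 c=0 d=1/9
  seg 1: a=-5 b=-1/3 c=1 d=-1/6
S(9/4) = -271/64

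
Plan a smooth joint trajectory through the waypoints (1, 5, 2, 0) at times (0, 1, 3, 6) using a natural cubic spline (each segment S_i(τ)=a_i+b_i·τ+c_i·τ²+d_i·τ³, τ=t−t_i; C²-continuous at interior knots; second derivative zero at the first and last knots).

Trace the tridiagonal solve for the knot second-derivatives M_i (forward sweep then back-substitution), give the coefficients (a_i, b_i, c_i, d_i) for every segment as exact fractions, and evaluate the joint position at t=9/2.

Δ: Δ0=4, Δ1=-3/2, Δ2=-2/3
row 1: diag=6, rhs=-33; c'=1/3, d'=-11/2
row 2: denom=10−2·1/3=28/3; d'=(5−2·-11/2)/(28/3)=12/7
back: M2=12/7
back: M1=-11/2−1/3·12/7=-85/14
M: M0=0, M1=-85/14, M2=12/7, M3=0
seg 0: a=1, c=M0/2=0, d=(M1−M0)/(6·1)=-85/84, b=Δ0−h0·(2M0+M1)/6=421/84
seg 1: a=5, c=M1/2=-85/28, d=(M2−M1)/(6·2)=109/168, b=Δ1−h1·(2M1+M2)/6=83/42
seg 2: a=2, c=M2/2=6/7, d=(M3−M2)/(6·3)=-2/21, b=Δ2−h2·(2M2+M3)/6=-50/21
t_q=9/2 → seg 2, τ=3/2; S=2+-50/21·τ+6/7·τ²+-2/21·τ³=1/28

  seg 0: a=1 b=421/84 c=0 d=-85/84
  seg 1: a=5 b=83/42 c=-85/28 d=109/168
  seg 2: a=2 b=-50/21 c=6/7 d=-2/21
S(9/2) = 1/28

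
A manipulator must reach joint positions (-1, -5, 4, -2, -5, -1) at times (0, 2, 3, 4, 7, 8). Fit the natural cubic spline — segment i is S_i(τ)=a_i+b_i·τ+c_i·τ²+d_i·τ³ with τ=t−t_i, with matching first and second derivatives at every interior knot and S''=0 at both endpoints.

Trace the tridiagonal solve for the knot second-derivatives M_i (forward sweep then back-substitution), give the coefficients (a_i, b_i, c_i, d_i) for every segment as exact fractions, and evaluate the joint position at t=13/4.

  seg 0: a=-1 b=-8798/1217 c=0 d=1591/1217
  seg 1: a=-5 b=10294/1217 c=9546/1217 d=-8887/1217
  seg 2: a=4 b=2725/1217 c=-17115/1217 d=7088/1217
  seg 3: a=-2 b=-10241/1217 c=4149/1217 d=-1141/3651
  seg 4: a=-5 b=4384/1217 c=726/1217 d=-242/1217
S(13/4) = 73445/19472

Δ: Δ0=-2, Δ1=9, Δ2=-6, Δ3=-1, Δ4=4
row 1: diag=6, rhs=66; c'=1/6, d'=11
row 2: denom=4−1·1/6=23/6; d'=(-90−1·11)/(23/6)=-606/23
row 3: denom=8−1·6/23=178/23; d'=(30−1·-606/23)/(178/23)=648/89
row 4: denom=8−3·69/178=1217/178; d'=(30−3·648/89)/(1217/178)=1452/1217
back: M4=1452/1217
back: M3=648/89−69/178·1452/1217=8298/1217
back: M2=-606/23−6/23·8298/1217=-34230/1217
back: M1=11−1/6·-34230/1217=19092/1217
M: M0=0, M1=19092/1217, M2=-34230/1217, M3=8298/1217, M4=1452/1217, M5=0
seg 0: a=-1, c=M0/2=0, d=(M1−M0)/(6·2)=1591/1217, b=Δ0−h0·(2M0+M1)/6=-8798/1217
seg 1: a=-5, c=M1/2=9546/1217, d=(M2−M1)/(6·1)=-8887/1217, b=Δ1−h1·(2M1+M2)/6=10294/1217
seg 2: a=4, c=M2/2=-17115/1217, d=(M3−M2)/(6·1)=7088/1217, b=Δ2−h2·(2M2+M3)/6=2725/1217
seg 3: a=-2, c=M3/2=4149/1217, d=(M4−M3)/(6·3)=-1141/3651, b=Δ3−h3·(2M3+M4)/6=-10241/1217
seg 4: a=-5, c=M4/2=726/1217, d=(M5−M4)/(6·1)=-242/1217, b=Δ4−h4·(2M4+M5)/6=4384/1217
t_q=13/4 → seg 2, τ=1/4; S=4+2725/1217·τ+-17115/1217·τ²+7088/1217·τ³=73445/19472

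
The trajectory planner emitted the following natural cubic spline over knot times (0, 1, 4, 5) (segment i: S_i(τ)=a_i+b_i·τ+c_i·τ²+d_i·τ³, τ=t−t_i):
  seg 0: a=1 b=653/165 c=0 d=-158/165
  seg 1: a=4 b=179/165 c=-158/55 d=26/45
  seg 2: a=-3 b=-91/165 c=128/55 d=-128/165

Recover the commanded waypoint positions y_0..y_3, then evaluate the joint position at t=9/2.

y_0 = S_0(0) = a_0 = 1
y_1 = S_1(0) = a_1 = 4
y_2 = S_2(0) = a_2 = -3
y_3 = S_2(1) = -2
t_q=9/2 is in segment 2 (τ=1/2); S_2(τ)=-307/110

y_0=1 y_1=4 y_2=-3 y_3=-2
S(9/2) = -307/110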